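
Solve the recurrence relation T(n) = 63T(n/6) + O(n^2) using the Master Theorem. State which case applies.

Master Theorem for T(n) = 63T(n/6) + O(n^2):

a = 63, b = 6, c = 2
log_b(a) = log_6(63) = 2.3123

Case 1: c = 2 < log_6(63) = 2.3123
T(n) = O(n^(log_6 63))

For T(n) = 63T(n/6) + O(n^2): log_6(63) = 2.3123. This is Case 1 of the Master Theorem (c < log_b(a), work dominated by leaves), giving O(n^(log_6 63)).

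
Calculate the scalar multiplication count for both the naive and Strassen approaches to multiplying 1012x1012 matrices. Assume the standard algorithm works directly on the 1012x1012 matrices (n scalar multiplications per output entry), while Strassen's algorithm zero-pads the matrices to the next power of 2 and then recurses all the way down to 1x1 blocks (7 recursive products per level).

Matrix multiplication for 1012x1012 matrices:

Strassen's algorithm requires power-of-2 dimensions. Pad 1012x1012 to 1024x1024 (next power of 2).

Standard algorithm: 1012^3 = 1036433728 multiplications
Strassen's algorithm: 7^(log2(1024)) = 7^10 = 282475249 multiplications
Savings: 1036433728 - 282475249 = 753958479 multiplications

Standard: 1036433728 multiplications (1012^3). Strassen: 282475249 multiplications (7^10, after padding to 1024x1024). Strassen reduces 8 recursive multiplications to 7 at each level.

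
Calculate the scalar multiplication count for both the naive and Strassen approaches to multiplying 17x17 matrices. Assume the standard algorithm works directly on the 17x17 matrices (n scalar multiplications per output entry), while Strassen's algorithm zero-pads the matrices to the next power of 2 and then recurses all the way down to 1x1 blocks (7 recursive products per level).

Matrix multiplication for 17x17 matrices:

Strassen's algorithm requires power-of-2 dimensions. Pad 17x17 to 32x32 (next power of 2).

Standard algorithm: 17^3 = 4913 multiplications
Strassen's algorithm: 7^(log2(32)) = 7^5 = 16807 multiplications
Difference: 4913 - 16807 = -11894 (Strassen uses MORE here due to padding overhead — for small or just-over-power-of-2 n, padding can outweigh the per-level savings)

Standard: 4913 multiplications (17^3). Strassen: 16807 multiplications (7^5, after padding to 32x32). Strassen reduces 8 recursive multiplications to 7 at each level.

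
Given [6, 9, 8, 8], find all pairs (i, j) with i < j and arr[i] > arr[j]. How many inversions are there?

Finding inversions in [6, 9, 8, 8]:

(1, 2): arr[1]=9 > arr[2]=8
(1, 3): arr[1]=9 > arr[3]=8

Total inversions: 2

The array has 2 inversion(s): (1,2), (1,3). Each pair (i,j) satisfies i < j and arr[i] > arr[j].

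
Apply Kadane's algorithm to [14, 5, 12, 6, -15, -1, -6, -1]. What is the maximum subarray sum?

Using Kadane's algorithm on [14, 5, 12, 6, -15, -1, -6, -1]:

Scanning through the array:
Position 1 (value 5): max_ending_here = 19, max_so_far = 19
Position 2 (value 12): max_ending_here = 31, max_so_far = 31
Position 3 (value 6): max_ending_here = 37, max_so_far = 37
Position 4 (value -15): max_ending_here = 22, max_so_far = 37
Position 5 (value -1): max_ending_here = 21, max_so_far = 37
Position 6 (value -6): max_ending_here = 15, max_so_far = 37
Position 7 (value -1): max_ending_here = 14, max_so_far = 37

Maximum subarray: [14, 5, 12, 6]
Maximum sum: 37

The maximum subarray is [14, 5, 12, 6] with sum 37. This subarray runs from index 0 to index 3.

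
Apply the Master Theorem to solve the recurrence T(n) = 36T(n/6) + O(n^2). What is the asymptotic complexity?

Master Theorem for T(n) = 36T(n/6) + O(n^2):

a = 36, b = 6, c = 2
log_b(a) = log_6(36) = 2.0000

Case 2: c = 2 = log_6(36) = 2.0000
T(n) = O(n^2 log n) = O(n^2 log n)

For T(n) = 36T(n/6) + O(n^2): log_6(36) = 2.0000. This is Case 2 of the Master Theorem (c = log_b(a), equal work at all levels), giving O(n^2 log n).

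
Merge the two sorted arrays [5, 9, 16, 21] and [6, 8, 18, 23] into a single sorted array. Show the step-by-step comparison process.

Merging process:

Compare 5 vs 6: take 5 from left. Merged: [5]
Compare 9 vs 6: take 6 from right. Merged: [5, 6]
Compare 9 vs 8: take 8 from right. Merged: [5, 6, 8]
Compare 9 vs 18: take 9 from left. Merged: [5, 6, 8, 9]
Compare 16 vs 18: take 16 from left. Merged: [5, 6, 8, 9, 16]
Compare 21 vs 18: take 18 from right. Merged: [5, 6, 8, 9, 16, 18]
Compare 21 vs 23: take 21 from left. Merged: [5, 6, 8, 9, 16, 18, 21]
Append remaining from right: [23]. Merged: [5, 6, 8, 9, 16, 18, 21, 23]

Final merged array: [5, 6, 8, 9, 16, 18, 21, 23]
Total comparisons: 7

The merged array is [5, 6, 8, 9, 16, 18, 21, 23], requiring 7 comparisons. The merge step runs in O(n) time where n is the total number of elements.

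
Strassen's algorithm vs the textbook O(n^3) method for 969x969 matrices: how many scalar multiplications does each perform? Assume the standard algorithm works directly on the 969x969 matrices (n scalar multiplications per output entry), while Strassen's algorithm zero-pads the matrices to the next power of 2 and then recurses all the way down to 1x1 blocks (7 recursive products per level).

Matrix multiplication for 969x969 matrices:

Strassen's algorithm requires power-of-2 dimensions. Pad 969x969 to 1024x1024 (next power of 2).

Standard algorithm: 969^3 = 909853209 multiplications
Strassen's algorithm: 7^(log2(1024)) = 7^10 = 282475249 multiplications
Savings: 909853209 - 282475249 = 627377960 multiplications

Standard: 909853209 multiplications (969^3). Strassen: 282475249 multiplications (7^10, after padding to 1024x1024). Strassen reduces 8 recursive multiplications to 7 at each level.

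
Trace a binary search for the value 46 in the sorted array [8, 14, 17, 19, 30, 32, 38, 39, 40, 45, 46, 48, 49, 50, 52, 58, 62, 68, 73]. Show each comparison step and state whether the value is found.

Binary search for 46 in [8, 14, 17, 19, 30, 32, 38, 39, 40, 45, 46, 48, 49, 50, 52, 58, 62, 68, 73]:

lo=0, hi=18, mid=9, arr[mid]=45 -> 45 < 46, search right half
lo=10, hi=18, mid=14, arr[mid]=52 -> 52 > 46, search left half
lo=10, hi=13, mid=11, arr[mid]=48 -> 48 > 46, search left half
lo=10, hi=10, mid=10, arr[mid]=46 -> Found target at index 10!

Binary search finds 46 at index 10 after 4 comparisons. The search repeatedly halves the search space by comparing with the middle element.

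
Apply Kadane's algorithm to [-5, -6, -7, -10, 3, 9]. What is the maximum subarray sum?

Using Kadane's algorithm on [-5, -6, -7, -10, 3, 9]:

Scanning through the array:
Position 1 (value -6): max_ending_here = -6, max_so_far = -5
Position 2 (value -7): max_ending_here = -7, max_so_far = -5
Position 3 (value -10): max_ending_here = -10, max_so_far = -5
Position 4 (value 3): max_ending_here = 3, max_so_far = 3
Position 5 (value 9): max_ending_here = 12, max_so_far = 12

Maximum subarray: [3, 9]
Maximum sum: 12

The maximum subarray is [3, 9] with sum 12. This subarray runs from index 4 to index 5.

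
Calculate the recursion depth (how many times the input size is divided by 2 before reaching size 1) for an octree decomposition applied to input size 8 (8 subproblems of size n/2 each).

For divide and conquer with division factor 2:

Problem sizes at each level:
Level 0: 8
Level 1: 4
Level 2: 2
Level 3: 1

The root is level 0 and the size-1 base case is level 3 (the tree spans levels 0 through 3, i.e. 4 levels counting the root), so the depth is the number of divisions: log_2(8) = 3

The recursion tree depth is log_2(8) = 3. At each level, the problem size is divided by 2, so it takes 3 divisions to reduce to a base case of size 1. The algorithm makes 8 recursive calls at each level.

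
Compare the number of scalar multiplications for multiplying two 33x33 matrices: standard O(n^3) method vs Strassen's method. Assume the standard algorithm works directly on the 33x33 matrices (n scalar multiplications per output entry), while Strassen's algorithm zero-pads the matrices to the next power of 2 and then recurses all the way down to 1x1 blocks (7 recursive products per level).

Matrix multiplication for 33x33 matrices:

Strassen's algorithm requires power-of-2 dimensions. Pad 33x33 to 64x64 (next power of 2).

Standard algorithm: 33^3 = 35937 multiplications
Strassen's algorithm: 7^(log2(64)) = 7^6 = 117649 multiplications
Difference: 35937 - 117649 = -81712 (Strassen uses MORE here due to padding overhead — for small or just-over-power-of-2 n, padding can outweigh the per-level savings)

Standard: 35937 multiplications (33^3). Strassen: 117649 multiplications (7^6, after padding to 64x64). Strassen reduces 8 recursive multiplications to 7 at each level.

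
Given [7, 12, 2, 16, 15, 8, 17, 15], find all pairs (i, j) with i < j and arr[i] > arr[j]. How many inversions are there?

Finding inversions in [7, 12, 2, 16, 15, 8, 17, 15]:

(0, 2): arr[0]=7 > arr[2]=2
(1, 2): arr[1]=12 > arr[2]=2
(1, 5): arr[1]=12 > arr[5]=8
(3, 4): arr[3]=16 > arr[4]=15
(3, 5): arr[3]=16 > arr[5]=8
(3, 7): arr[3]=16 > arr[7]=15
(4, 5): arr[4]=15 > arr[5]=8
(6, 7): arr[6]=17 > arr[7]=15

Total inversions: 8

The array has 8 inversion(s): (0,2), (1,2), (1,5), (3,4), (3,5), (3,7), (4,5), (6,7). Each pair (i,j) satisfies i < j and arr[i] > arr[j].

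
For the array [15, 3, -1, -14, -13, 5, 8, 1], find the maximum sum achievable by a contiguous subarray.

Using Kadane's algorithm on [15, 3, -1, -14, -13, 5, 8, 1]:

Scanning through the array:
Position 1 (value 3): max_ending_here = 18, max_so_far = 18
Position 2 (value -1): max_ending_here = 17, max_so_far = 18
Position 3 (value -14): max_ending_here = 3, max_so_far = 18
Position 4 (value -13): max_ending_here = -10, max_so_far = 18
Position 5 (value 5): max_ending_here = 5, max_so_far = 18
Position 6 (value 8): max_ending_here = 13, max_so_far = 18
Position 7 (value 1): max_ending_here = 14, max_so_far = 18

Maximum subarray: [15, 3]
Maximum sum: 18

The maximum subarray is [15, 3] with sum 18. This subarray runs from index 0 to index 1.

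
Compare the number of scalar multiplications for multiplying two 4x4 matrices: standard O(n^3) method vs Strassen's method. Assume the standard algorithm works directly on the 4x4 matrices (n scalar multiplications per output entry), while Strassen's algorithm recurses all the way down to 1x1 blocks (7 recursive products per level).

Matrix multiplication for 4x4 matrices:

Standard algorithm: 4^3 = 64 multiplications
Strassen's algorithm: 7^(log2(4)) = 7^2 = 49 multiplications
Savings: 64 - 49 = 15 multiplications

Standard: 64 multiplications (4^3). Strassen: 49 multiplications (7^2). Strassen reduces 8 recursive multiplications to 7 at each level.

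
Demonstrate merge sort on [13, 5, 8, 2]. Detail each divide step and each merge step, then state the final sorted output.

Merge sort trace:

Split: [13, 5, 8, 2] -> [13, 5] and [8, 2]
  Split: [13, 5] -> [13] and [5]
  Merge: [13] + [5] -> [5, 13]
  Split: [8, 2] -> [8] and [2]
  Merge: [8] + [2] -> [2, 8]
Merge: [5, 13] + [2, 8] -> [2, 5, 8, 13]

Final sorted array: [2, 5, 8, 13]

The merge sort proceeds by recursively splitting the array and merging sorted halves.
After all merges, the sorted array is [2, 5, 8, 13].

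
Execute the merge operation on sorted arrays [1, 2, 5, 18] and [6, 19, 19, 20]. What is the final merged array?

Merging process:

Compare 1 vs 6: take 1 from left. Merged: [1]
Compare 2 vs 6: take 2 from left. Merged: [1, 2]
Compare 5 vs 6: take 5 from left. Merged: [1, 2, 5]
Compare 18 vs 6: take 6 from right. Merged: [1, 2, 5, 6]
Compare 18 vs 19: take 18 from left. Merged: [1, 2, 5, 6, 18]
Append remaining from right: [19, 19, 20]. Merged: [1, 2, 5, 6, 18, 19, 19, 20]

Final merged array: [1, 2, 5, 6, 18, 19, 19, 20]
Total comparisons: 5

The merged array is [1, 2, 5, 6, 18, 19, 19, 20], requiring 5 comparisons. The merge step runs in O(n) time where n is the total number of elements.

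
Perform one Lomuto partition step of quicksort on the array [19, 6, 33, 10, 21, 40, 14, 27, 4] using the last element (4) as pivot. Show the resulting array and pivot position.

Lomuto partition with pivot = 4:

Initial array: [19, 6, 33, 10, 21, 40, 14, 27, 4]

arr[0]=19 > 4: no swap
arr[1]=6 > 4: no swap
arr[2]=33 > 4: no swap
arr[3]=10 > 4: no swap
arr[4]=21 > 4: no swap
arr[5]=40 > 4: no swap
arr[6]=14 > 4: no swap
arr[7]=27 > 4: no swap

Place pivot at position 0: [4, 6, 33, 10, 21, 40, 14, 27, 19]
Pivot position: 0

After partitioning with pivot 4, the array becomes [4, 6, 33, 10, 21, 40, 14, 27, 19]. The pivot is placed at index 0. All elements to the left of the pivot are <= 4, and all elements to the right are > 4.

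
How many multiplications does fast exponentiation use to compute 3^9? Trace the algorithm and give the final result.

Computing 3^9 by squaring (build up from 3^1; each line after the first costs one multiplication):

3^1 = 3
3^2 = (3^1)^2 = 3^2 = 9
3^4 = (3^2)^2 = 9^2 = 81
3^8 = (3^4)^2 = 81^2 = 6561
3^9 = 3 * 3^8 = 3 * 6561 = 19683

Result: 19683
Multiplications needed: 4 (4 lines after 3^1)

3^9 = 19683. Using exponentiation by squaring, this requires 4 multiplications. The key idea: if the exponent is even, square the half-power; if odd, multiply by the base once.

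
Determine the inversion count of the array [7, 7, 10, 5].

Finding inversions in [7, 7, 10, 5]:

(0, 3): arr[0]=7 > arr[3]=5
(1, 3): arr[1]=7 > arr[3]=5
(2, 3): arr[2]=10 > arr[3]=5

Total inversions: 3

The array has 3 inversion(s): (0,3), (1,3), (2,3). Each pair (i,j) satisfies i < j and arr[i] > arr[j].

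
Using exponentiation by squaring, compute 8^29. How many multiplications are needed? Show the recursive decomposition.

Computing 8^29 by squaring (build up from 8^1; each line after the first costs one multiplication):

8^1 = 8
8^2 = (8^1)^2 = 8^2 = 64
8^3 = 8 * 8^2 = 8 * 64 = 512
8^6 = (8^3)^2 = 512^2 = 262144
8^7 = 8 * 8^6 = 8 * 262144 = 2097152
8^14 = (8^7)^2 = 2097152^2 = 4398046511104
8^28 = (8^14)^2 = 4398046511104^2 = 19342813113834066795298816
8^29 = 8 * 8^28 = 8 * 19342813113834066795298816 = 154742504910672534362390528

Result: 154742504910672534362390528
Multiplications needed: 7 (7 lines after 8^1)

8^29 = 154742504910672534362390528. Using exponentiation by squaring, this requires 7 multiplications. The key idea: if the exponent is even, square the half-power; if odd, multiply by the base once.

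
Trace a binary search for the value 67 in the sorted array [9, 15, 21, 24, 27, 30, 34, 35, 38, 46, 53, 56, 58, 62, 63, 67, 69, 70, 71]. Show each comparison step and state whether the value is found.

Binary search for 67 in [9, 15, 21, 24, 27, 30, 34, 35, 38, 46, 53, 56, 58, 62, 63, 67, 69, 70, 71]:

lo=0, hi=18, mid=9, arr[mid]=46 -> 46 < 67, search right half
lo=10, hi=18, mid=14, arr[mid]=63 -> 63 < 67, search right half
lo=15, hi=18, mid=16, arr[mid]=69 -> 69 > 67, search left half
lo=15, hi=15, mid=15, arr[mid]=67 -> Found target at index 15!

Binary search finds 67 at index 15 after 4 comparisons. The search repeatedly halves the search space by comparing with the middle element.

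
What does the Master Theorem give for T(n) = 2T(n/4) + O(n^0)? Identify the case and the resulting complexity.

Master Theorem for T(n) = 2T(n/4) + O(n^0):

a = 2, b = 4, c = 0
log_b(a) = log_4(2) = 0.5000

Case 1: c = 0 < log_4(2) = 0.5000
T(n) = O(n^(log_4 2)) = O(sqrt(n))

For T(n) = 2T(n/4) + O(n^0): log_4(2) = 0.5000. This is Case 1 of the Master Theorem (c < log_b(a), work dominated by leaves), giving O(sqrt(n)).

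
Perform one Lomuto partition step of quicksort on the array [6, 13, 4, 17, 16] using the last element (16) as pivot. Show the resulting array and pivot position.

Lomuto partition with pivot = 16:

Initial array: [6, 13, 4, 17, 16]

arr[0]=6 <= 16: swap with position 0, array becomes [6, 13, 4, 17, 16]
arr[1]=13 <= 16: swap with position 1, array becomes [6, 13, 4, 17, 16]
arr[2]=4 <= 16: swap with position 2, array becomes [6, 13, 4, 17, 16]
arr[3]=17 > 16: no swap

Place pivot at position 3: [6, 13, 4, 16, 17]
Pivot position: 3

After partitioning with pivot 16, the array becomes [6, 13, 4, 16, 17]. The pivot is placed at index 3. All elements to the left of the pivot are <= 16, and all elements to the right are > 16.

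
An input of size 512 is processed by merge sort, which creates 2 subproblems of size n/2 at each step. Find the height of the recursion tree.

For divide and conquer with division factor 2:

Problem sizes at each level:
Level 0: 512
Level 1: 256
Level 2: 128
Level 3: 64
Level 4: 32
Level 5: 16
Level 6: 8
Level 7: 4
Level 8: 2
Level 9: 1

The root is level 0 and the size-1 base case is level 9 (the tree spans levels 0 through 9, i.e. 10 levels counting the root), so the depth is the number of divisions: log_2(512) = 9

The recursion tree depth is log_2(512) = 9. At each level, the problem size is divided by 2, so it takes 9 divisions to reduce to a base case of size 1. The algorithm makes 2 recursive calls at each level.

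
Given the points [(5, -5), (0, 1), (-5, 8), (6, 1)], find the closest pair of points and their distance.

Computing all pairwise distances among 4 points:

d((5, -5), (0, 1)) = 7.8102
d((5, -5), (-5, 8)) = 16.4012
d((5, -5), (6, 1)) = 6.0828
d((0, 1), (-5, 8)) = 8.6023
d((0, 1), (6, 1)) = 6.0 <-- minimum
d((-5, 8), (6, 1)) = 13.0384

Closest pair: (0, 1) and (6, 1) with distance 6.0

The closest pair is (0, 1) and (6, 1) with Euclidean distance 6.0. For 4 points, brute-force pairwise comparison is shown above. For large n, the divide-and-conquer algorithm (sort by x, recurse on halves, check the dividing strip) achieves O(n log n).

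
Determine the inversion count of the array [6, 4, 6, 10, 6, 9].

Finding inversions in [6, 4, 6, 10, 6, 9]:

(0, 1): arr[0]=6 > arr[1]=4
(3, 4): arr[3]=10 > arr[4]=6
(3, 5): arr[3]=10 > arr[5]=9

Total inversions: 3

The array has 3 inversion(s): (0,1), (3,4), (3,5). Each pair (i,j) satisfies i < j and arr[i] > arr[j].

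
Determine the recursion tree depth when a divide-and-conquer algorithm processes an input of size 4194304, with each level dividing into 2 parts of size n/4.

For divide and conquer with division factor 4:

Problem sizes at each level:
Level 0: 4194304
Level 1: 1048576
Level 2: 262144
Level 3: 65536
Level 4: 16384
Level 5: 4096
Level 6: 1024
Level 7: 256
Level 8: 64
Level 9: 16
Level 10: 4
Level 11: 1

The root is level 0 and the size-1 base case is level 11 (the tree spans levels 0 through 11, i.e. 12 levels counting the root), so the depth is the number of divisions: log_4(4194304) = 11

The recursion tree depth is log_4(4194304) = 11. At each level, the problem size is divided by 4, so it takes 11 divisions to reduce to a base case of size 1. The algorithm makes 2 recursive calls at each level.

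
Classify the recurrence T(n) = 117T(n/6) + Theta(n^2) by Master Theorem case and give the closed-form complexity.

Master Theorem for T(n) = 117T(n/6) + O(n^2):

a = 117, b = 6, c = 2
log_b(a) = log_6(117) = 2.6578

Case 1: c = 2 < log_6(117) = 2.6578
T(n) = O(n^(log_6 117))

For T(n) = 117T(n/6) + O(n^2): log_6(117) = 2.6578. This is Case 1 of the Master Theorem (c < log_b(a), work dominated by leaves), giving O(n^(log_6 117)).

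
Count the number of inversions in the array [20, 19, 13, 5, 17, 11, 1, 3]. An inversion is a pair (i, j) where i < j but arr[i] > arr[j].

Finding inversions in [20, 19, 13, 5, 17, 11, 1, 3]:

(0, 1): arr[0]=20 > arr[1]=19
(0, 2): arr[0]=20 > arr[2]=13
(0, 3): arr[0]=20 > arr[3]=5
(0, 4): arr[0]=20 > arr[4]=17
(0, 5): arr[0]=20 > arr[5]=11
(0, 6): arr[0]=20 > arr[6]=1
(0, 7): arr[0]=20 > arr[7]=3
(1, 2): arr[1]=19 > arr[2]=13
(1, 3): arr[1]=19 > arr[3]=5
(1, 4): arr[1]=19 > arr[4]=17
(1, 5): arr[1]=19 > arr[5]=11
(1, 6): arr[1]=19 > arr[6]=1
(1, 7): arr[1]=19 > arr[7]=3
(2, 3): arr[2]=13 > arr[3]=5
(2, 5): arr[2]=13 > arr[5]=11
(2, 6): arr[2]=13 > arr[6]=1
(2, 7): arr[2]=13 > arr[7]=3
(3, 6): arr[3]=5 > arr[6]=1
(3, 7): arr[3]=5 > arr[7]=3
(4, 5): arr[4]=17 > arr[5]=11
(4, 6): arr[4]=17 > arr[6]=1
(4, 7): arr[4]=17 > arr[7]=3
(5, 6): arr[5]=11 > arr[6]=1
(5, 7): arr[5]=11 > arr[7]=3

Total inversions: 24

The array has 24 inversion(s): (0,1), (0,2), (0,3), (0,4), (0,5), (0,6), (0,7), (1,2), (1,3), (1,4), (1,5), (1,6), (1,7), (2,3), (2,5), (2,6), (2,7), (3,6), (3,7), (4,5), (4,6), (4,7), (5,6), (5,7). Each pair (i,j) satisfies i < j and arr[i] > arr[j].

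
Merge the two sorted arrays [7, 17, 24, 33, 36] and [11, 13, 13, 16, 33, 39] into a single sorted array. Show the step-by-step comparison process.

Merging process:

Compare 7 vs 11: take 7 from left. Merged: [7]
Compare 17 vs 11: take 11 from right. Merged: [7, 11]
Compare 17 vs 13: take 13 from right. Merged: [7, 11, 13]
Compare 17 vs 13: take 13 from right. Merged: [7, 11, 13, 13]
Compare 17 vs 16: take 16 from right. Merged: [7, 11, 13, 13, 16]
Compare 17 vs 33: take 17 from left. Merged: [7, 11, 13, 13, 16, 17]
Compare 24 vs 33: take 24 from left. Merged: [7, 11, 13, 13, 16, 17, 24]
Compare 33 vs 33: take 33 from left. Merged: [7, 11, 13, 13, 16, 17, 24, 33]
Compare 36 vs 33: take 33 from right. Merged: [7, 11, 13, 13, 16, 17, 24, 33, 33]
Compare 36 vs 39: take 36 from left. Merged: [7, 11, 13, 13, 16, 17, 24, 33, 33, 36]
Append remaining from right: [39]. Merged: [7, 11, 13, 13, 16, 17, 24, 33, 33, 36, 39]

Final merged array: [7, 11, 13, 13, 16, 17, 24, 33, 33, 36, 39]
Total comparisons: 10

The merged array is [7, 11, 13, 13, 16, 17, 24, 33, 33, 36, 39], requiring 10 comparisons. The merge step runs in O(n) time where n is the total number of elements.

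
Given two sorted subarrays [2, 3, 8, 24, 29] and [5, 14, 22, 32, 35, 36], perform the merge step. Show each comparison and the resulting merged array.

Merging process:

Compare 2 vs 5: take 2 from left. Merged: [2]
Compare 3 vs 5: take 3 from left. Merged: [2, 3]
Compare 8 vs 5: take 5 from right. Merged: [2, 3, 5]
Compare 8 vs 14: take 8 from left. Merged: [2, 3, 5, 8]
Compare 24 vs 14: take 14 from right. Merged: [2, 3, 5, 8, 14]
Compare 24 vs 22: take 22 from right. Merged: [2, 3, 5, 8, 14, 22]
Compare 24 vs 32: take 24 from left. Merged: [2, 3, 5, 8, 14, 22, 24]
Compare 29 vs 32: take 29 from left. Merged: [2, 3, 5, 8, 14, 22, 24, 29]
Append remaining from right: [32, 35, 36]. Merged: [2, 3, 5, 8, 14, 22, 24, 29, 32, 35, 36]

Final merged array: [2, 3, 5, 8, 14, 22, 24, 29, 32, 35, 36]
Total comparisons: 8

The merged array is [2, 3, 5, 8, 14, 22, 24, 29, 32, 35, 36], requiring 8 comparisons. The merge step runs in O(n) time where n is the total number of elements.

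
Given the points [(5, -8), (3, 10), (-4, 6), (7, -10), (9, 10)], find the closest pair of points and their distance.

Computing all pairwise distances among 5 points:

d((5, -8), (3, 10)) = 18.1108
d((5, -8), (-4, 6)) = 16.6433
d((5, -8), (7, -10)) = 2.8284 <-- minimum
d((5, -8), (9, 10)) = 18.4391
d((3, 10), (-4, 6)) = 8.0623
d((3, 10), (7, -10)) = 20.3961
d((3, 10), (9, 10)) = 6.0
d((-4, 6), (7, -10)) = 19.4165
d((-4, 6), (9, 10)) = 13.6015
d((7, -10), (9, 10)) = 20.0998

Closest pair: (5, -8) and (7, -10) with distance 2.8284

The closest pair is (5, -8) and (7, -10) with Euclidean distance 2.8284. For 5 points, brute-force pairwise comparison is shown above. For large n, the divide-and-conquer algorithm (sort by x, recurse on halves, check the dividing strip) achieves O(n log n).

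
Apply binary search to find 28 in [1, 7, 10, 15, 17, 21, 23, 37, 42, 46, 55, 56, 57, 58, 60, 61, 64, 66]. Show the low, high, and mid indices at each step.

Binary search for 28 in [1, 7, 10, 15, 17, 21, 23, 37, 42, 46, 55, 56, 57, 58, 60, 61, 64, 66]:

lo=0, hi=17, mid=8, arr[mid]=42 -> 42 > 28, search left half
lo=0, hi=7, mid=3, arr[mid]=15 -> 15 < 28, search right half
lo=4, hi=7, mid=5, arr[mid]=21 -> 21 < 28, search right half
lo=6, hi=7, mid=6, arr[mid]=23 -> 23 < 28, search right half
lo=7, hi=7, mid=7, arr[mid]=37 -> 37 > 28, search left half
lo=7 > hi=6, target 28 not found

Binary search determines that 28 is not in the array after 5 comparisons. The search space was exhausted without finding the target.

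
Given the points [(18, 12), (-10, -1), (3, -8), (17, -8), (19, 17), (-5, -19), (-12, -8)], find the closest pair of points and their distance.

Computing all pairwise distances among 7 points:

d((18, 12), (-10, -1)) = 30.8707
d((18, 12), (3, -8)) = 25.0
d((18, 12), (17, -8)) = 20.025
d((18, 12), (19, 17)) = 5.099 <-- minimum
d((18, 12), (-5, -19)) = 38.6005
d((18, 12), (-12, -8)) = 36.0555
d((-10, -1), (3, -8)) = 14.7648
d((-10, -1), (17, -8)) = 27.8927
d((-10, -1), (19, 17)) = 34.1321
d((-10, -1), (-5, -19)) = 18.6815
d((-10, -1), (-12, -8)) = 7.2801
d((3, -8), (17, -8)) = 14.0
d((3, -8), (19, 17)) = 29.6816
d((3, -8), (-5, -19)) = 13.6015
d((3, -8), (-12, -8)) = 15.0
d((17, -8), (19, 17)) = 25.0799
d((17, -8), (-5, -19)) = 24.5967
d((17, -8), (-12, -8)) = 29.0
d((19, 17), (-5, -19)) = 43.2666
d((19, 17), (-12, -8)) = 39.8246
d((-5, -19), (-12, -8)) = 13.0384

Closest pair: (18, 12) and (19, 17) with distance 5.099

The closest pair is (18, 12) and (19, 17) with Euclidean distance 5.099. For 7 points, brute-force pairwise comparison is shown above. For large n, the divide-and-conquer algorithm (sort by x, recurse on halves, check the dividing strip) achieves O(n log n).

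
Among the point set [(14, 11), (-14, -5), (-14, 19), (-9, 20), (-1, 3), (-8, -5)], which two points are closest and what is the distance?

Computing all pairwise distances among 6 points:

d((14, 11), (-14, -5)) = 32.249
d((14, 11), (-14, 19)) = 29.1204
d((14, 11), (-9, 20)) = 24.6982
d((14, 11), (-1, 3)) = 17.0
d((14, 11), (-8, -5)) = 27.2029
d((-14, -5), (-14, 19)) = 24.0
d((-14, -5), (-9, 20)) = 25.4951
d((-14, -5), (-1, 3)) = 15.2643
d((-14, -5), (-8, -5)) = 6.0
d((-14, 19), (-9, 20)) = 5.099 <-- minimum
d((-14, 19), (-1, 3)) = 20.6155
d((-14, 19), (-8, -5)) = 24.7386
d((-9, 20), (-1, 3)) = 18.7883
d((-9, 20), (-8, -5)) = 25.02
d((-1, 3), (-8, -5)) = 10.6301

Closest pair: (-14, 19) and (-9, 20) with distance 5.099

The closest pair is (-14, 19) and (-9, 20) with Euclidean distance 5.099. For 6 points, brute-force pairwise comparison is shown above. For large n, the divide-and-conquer algorithm (sort by x, recurse on halves, check the dividing strip) achieves O(n log n).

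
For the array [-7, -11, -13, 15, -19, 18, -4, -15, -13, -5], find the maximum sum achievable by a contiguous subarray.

Using Kadane's algorithm on [-7, -11, -13, 15, -19, 18, -4, -15, -13, -5]:

Scanning through the array:
Position 1 (value -11): max_ending_here = -11, max_so_far = -7
Position 2 (value -13): max_ending_here = -13, max_so_far = -7
Position 3 (value 15): max_ending_here = 15, max_so_far = 15
Position 4 (value -19): max_ending_here = -4, max_so_far = 15
Position 5 (value 18): max_ending_here = 18, max_so_far = 18
Position 6 (value -4): max_ending_here = 14, max_so_far = 18
Position 7 (value -15): max_ending_here = -1, max_so_far = 18
Position 8 (value -13): max_ending_here = -13, max_so_far = 18
Position 9 (value -5): max_ending_here = -5, max_so_far = 18

Maximum subarray: [18]
Maximum sum: 18

The maximum subarray is [18] with sum 18. This subarray runs from index 5 to index 5.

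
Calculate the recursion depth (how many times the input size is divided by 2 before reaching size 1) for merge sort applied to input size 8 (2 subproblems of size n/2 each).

For divide and conquer with division factor 2:

Problem sizes at each level:
Level 0: 8
Level 1: 4
Level 2: 2
Level 3: 1

The root is level 0 and the size-1 base case is level 3 (the tree spans levels 0 through 3, i.e. 4 levels counting the root), so the depth is the number of divisions: log_2(8) = 3

The recursion tree depth is log_2(8) = 3. At each level, the problem size is divided by 2, so it takes 3 divisions to reduce to a base case of size 1. The algorithm makes 2 recursive calls at each level.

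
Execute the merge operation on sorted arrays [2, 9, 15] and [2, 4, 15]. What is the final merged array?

Merging process:

Compare 2 vs 2: take 2 from left. Merged: [2]
Compare 9 vs 2: take 2 from right. Merged: [2, 2]
Compare 9 vs 4: take 4 from right. Merged: [2, 2, 4]
Compare 9 vs 15: take 9 from left. Merged: [2, 2, 4, 9]
Compare 15 vs 15: take 15 from left. Merged: [2, 2, 4, 9, 15]
Append remaining from right: [15]. Merged: [2, 2, 4, 9, 15, 15]

Final merged array: [2, 2, 4, 9, 15, 15]
Total comparisons: 5

The merged array is [2, 2, 4, 9, 15, 15], requiring 5 comparisons. The merge step runs in O(n) time where n is the total number of elements.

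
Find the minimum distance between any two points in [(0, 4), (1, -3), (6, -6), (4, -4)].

Computing all pairwise distances among 4 points:

d((0, 4), (1, -3)) = 7.0711
d((0, 4), (6, -6)) = 11.6619
d((0, 4), (4, -4)) = 8.9443
d((1, -3), (6, -6)) = 5.831
d((1, -3), (4, -4)) = 3.1623
d((6, -6), (4, -4)) = 2.8284 <-- minimum

Closest pair: (6, -6) and (4, -4) with distance 2.8284

The closest pair is (6, -6) and (4, -4) with Euclidean distance 2.8284. For 4 points, brute-force pairwise comparison is shown above. For large n, the divide-and-conquer algorithm (sort by x, recurse on halves, check the dividing strip) achieves O(n log n).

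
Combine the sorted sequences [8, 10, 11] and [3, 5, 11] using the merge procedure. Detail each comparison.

Merging process:

Compare 8 vs 3: take 3 from right. Merged: [3]
Compare 8 vs 5: take 5 from right. Merged: [3, 5]
Compare 8 vs 11: take 8 from left. Merged: [3, 5, 8]
Compare 10 vs 11: take 10 from left. Merged: [3, 5, 8, 10]
Compare 11 vs 11: take 11 from left. Merged: [3, 5, 8, 10, 11]
Append remaining from right: [11]. Merged: [3, 5, 8, 10, 11, 11]

Final merged array: [3, 5, 8, 10, 11, 11]
Total comparisons: 5

The merged array is [3, 5, 8, 10, 11, 11], requiring 5 comparisons. The merge step runs in O(n) time where n is the total number of elements.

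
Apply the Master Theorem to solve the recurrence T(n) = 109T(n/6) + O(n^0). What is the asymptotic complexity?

Master Theorem for T(n) = 109T(n/6) + O(n^0):

a = 109, b = 6, c = 0
log_b(a) = log_6(109) = 2.6183

Case 1: c = 0 < log_6(109) = 2.6183
T(n) = O(n^(log_6 109))

For T(n) = 109T(n/6) + O(n^0): log_6(109) = 2.6183. This is Case 1 of the Master Theorem (c < log_b(a), work dominated by leaves), giving O(n^(log_6 109)).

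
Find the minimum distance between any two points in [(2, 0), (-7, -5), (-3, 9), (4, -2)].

Computing all pairwise distances among 4 points:

d((2, 0), (-7, -5)) = 10.2956
d((2, 0), (-3, 9)) = 10.2956
d((2, 0), (4, -2)) = 2.8284 <-- minimum
d((-7, -5), (-3, 9)) = 14.5602
d((-7, -5), (4, -2)) = 11.4018
d((-3, 9), (4, -2)) = 13.0384

Closest pair: (2, 0) and (4, -2) with distance 2.8284

The closest pair is (2, 0) and (4, -2) with Euclidean distance 2.8284. For 4 points, brute-force pairwise comparison is shown above. For large n, the divide-and-conquer algorithm (sort by x, recurse on halves, check the dividing strip) achieves O(n log n).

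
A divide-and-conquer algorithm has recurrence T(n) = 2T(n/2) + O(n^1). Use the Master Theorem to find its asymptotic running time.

Master Theorem for T(n) = 2T(n/2) + O(n^1):

a = 2, b = 2, c = 1
log_b(a) = log_2(2) = 1.0000

Case 2: c = 1 = log_2(2) = 1.0000
T(n) = O(n^1 log n) = O(n log n)

For T(n) = 2T(n/2) + O(n^1): log_2(2) = 1.0000. This is Case 2 of the Master Theorem (c = log_b(a), equal work at all levels), giving O(n log n).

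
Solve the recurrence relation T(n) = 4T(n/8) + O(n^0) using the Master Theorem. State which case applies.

Master Theorem for T(n) = 4T(n/8) + O(n^0):

a = 4, b = 8, c = 0
log_b(a) = log_8(4) = 0.6667

Case 1: c = 0 < log_8(4) = 0.6667
T(n) = O(n^(log_8 4))

For T(n) = 4T(n/8) + O(n^0): log_8(4) = 0.6667. This is Case 1 of the Master Theorem (c < log_b(a), work dominated by leaves), giving O(n^(log_8 4)).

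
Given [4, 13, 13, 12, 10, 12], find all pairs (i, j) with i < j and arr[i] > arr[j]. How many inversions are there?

Finding inversions in [4, 13, 13, 12, 10, 12]:

(1, 3): arr[1]=13 > arr[3]=12
(1, 4): arr[1]=13 > arr[4]=10
(1, 5): arr[1]=13 > arr[5]=12
(2, 3): arr[2]=13 > arr[3]=12
(2, 4): arr[2]=13 > arr[4]=10
(2, 5): arr[2]=13 > arr[5]=12
(3, 4): arr[3]=12 > arr[4]=10

Total inversions: 7

The array has 7 inversion(s): (1,3), (1,4), (1,5), (2,3), (2,4), (2,5), (3,4). Each pair (i,j) satisfies i < j and arr[i] > arr[j].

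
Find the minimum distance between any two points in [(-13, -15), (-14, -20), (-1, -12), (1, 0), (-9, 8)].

Computing all pairwise distances among 5 points:

d((-13, -15), (-14, -20)) = 5.099 <-- minimum
d((-13, -15), (-1, -12)) = 12.3693
d((-13, -15), (1, 0)) = 20.5183
d((-13, -15), (-9, 8)) = 23.3452
d((-14, -20), (-1, -12)) = 15.2643
d((-14, -20), (1, 0)) = 25.0
d((-14, -20), (-9, 8)) = 28.4429
d((-1, -12), (1, 0)) = 12.1655
d((-1, -12), (-9, 8)) = 21.5407
d((1, 0), (-9, 8)) = 12.8062

Closest pair: (-13, -15) and (-14, -20) with distance 5.099

The closest pair is (-13, -15) and (-14, -20) with Euclidean distance 5.099. For 5 points, brute-force pairwise comparison is shown above. For large n, the divide-and-conquer algorithm (sort by x, recurse on halves, check the dividing strip) achieves O(n log n).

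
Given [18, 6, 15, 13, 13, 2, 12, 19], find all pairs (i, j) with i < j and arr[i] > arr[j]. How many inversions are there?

Finding inversions in [18, 6, 15, 13, 13, 2, 12, 19]:

(0, 1): arr[0]=18 > arr[1]=6
(0, 2): arr[0]=18 > arr[2]=15
(0, 3): arr[0]=18 > arr[3]=13
(0, 4): arr[0]=18 > arr[4]=13
(0, 5): arr[0]=18 > arr[5]=2
(0, 6): arr[0]=18 > arr[6]=12
(1, 5): arr[1]=6 > arr[5]=2
(2, 3): arr[2]=15 > arr[3]=13
(2, 4): arr[2]=15 > arr[4]=13
(2, 5): arr[2]=15 > arr[5]=2
(2, 6): arr[2]=15 > arr[6]=12
(3, 5): arr[3]=13 > arr[5]=2
(3, 6): arr[3]=13 > arr[6]=12
(4, 5): arr[4]=13 > arr[5]=2
(4, 6): arr[4]=13 > arr[6]=12

Total inversions: 15

The array has 15 inversion(s): (0,1), (0,2), (0,3), (0,4), (0,5), (0,6), (1,5), (2,3), (2,4), (2,5), (2,6), (3,5), (3,6), (4,5), (4,6). Each pair (i,j) satisfies i < j and arr[i] > arr[j].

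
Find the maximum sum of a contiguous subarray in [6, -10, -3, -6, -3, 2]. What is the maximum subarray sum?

Using Kadane's algorithm on [6, -10, -3, -6, -3, 2]:

Scanning through the array:
Position 1 (value -10): max_ending_here = -4, max_so_far = 6
Position 2 (value -3): max_ending_here = -3, max_so_far = 6
Position 3 (value -6): max_ending_here = -6, max_so_far = 6
Position 4 (value -3): max_ending_here = -3, max_so_far = 6
Position 5 (value 2): max_ending_here = 2, max_so_far = 6

Maximum subarray: [6]
Maximum sum: 6

The maximum subarray is [6] with sum 6. This subarray runs from index 0 to index 0.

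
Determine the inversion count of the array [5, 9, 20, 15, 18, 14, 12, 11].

Finding inversions in [5, 9, 20, 15, 18, 14, 12, 11]:

(2, 3): arr[2]=20 > arr[3]=15
(2, 4): arr[2]=20 > arr[4]=18
(2, 5): arr[2]=20 > arr[5]=14
(2, 6): arr[2]=20 > arr[6]=12
(2, 7): arr[2]=20 > arr[7]=11
(3, 5): arr[3]=15 > arr[5]=14
(3, 6): arr[3]=15 > arr[6]=12
(3, 7): arr[3]=15 > arr[7]=11
(4, 5): arr[4]=18 > arr[5]=14
(4, 6): arr[4]=18 > arr[6]=12
(4, 7): arr[4]=18 > arr[7]=11
(5, 6): arr[5]=14 > arr[6]=12
(5, 7): arr[5]=14 > arr[7]=11
(6, 7): arr[6]=12 > arr[7]=11

Total inversions: 14

The array has 14 inversion(s): (2,3), (2,4), (2,5), (2,6), (2,7), (3,5), (3,6), (3,7), (4,5), (4,6), (4,7), (5,6), (5,7), (6,7). Each pair (i,j) satisfies i < j and arr[i] > arr[j].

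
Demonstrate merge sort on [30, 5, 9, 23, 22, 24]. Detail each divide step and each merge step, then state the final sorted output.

Merge sort trace:

Split: [30, 5, 9, 23, 22, 24] -> [30, 5, 9] and [23, 22, 24]
  Split: [30, 5, 9] -> [30] and [5, 9]
    Split: [5, 9] -> [5] and [9]
    Merge: [5] + [9] -> [5, 9]
  Merge: [30] + [5, 9] -> [5, 9, 30]
  Split: [23, 22, 24] -> [23] and [22, 24]
    Split: [22, 24] -> [22] and [24]
    Merge: [22] + [24] -> [22, 24]
  Merge: [23] + [22, 24] -> [22, 23, 24]
Merge: [5, 9, 30] + [22, 23, 24] -> [5, 9, 22, 23, 24, 30]

Final sorted array: [5, 9, 22, 23, 24, 30]

The merge sort proceeds by recursively splitting the array and merging sorted halves.
After all merges, the sorted array is [5, 9, 22, 23, 24, 30].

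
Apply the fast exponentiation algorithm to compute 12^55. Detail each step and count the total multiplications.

Computing 12^55 by squaring (build up from 12^1; each line after the first costs one multiplication):

12^1 = 12
12^2 = (12^1)^2 = 12^2 = 144
12^3 = 12 * 12^2 = 12 * 144 = 1728
12^6 = (12^3)^2 = 1728^2 = 2985984
12^12 = (12^6)^2 = 2985984^2 = 8916100448256
12^13 = 12 * 12^12 = 12 * 8916100448256 = 106993205379072
12^26 = (12^13)^2 = 106993205379072^2 = 11447545997288281555215581184
12^27 = 12 * 12^26 = 12 * 11447545997288281555215581184 = 137370551967459378662586974208
12^54 = (12^27)^2 = 137370551967459378662586974208^2 = 18870668547844457769972080826950345531368943638112857227264
12^55 = 12 * 12^54 = 12 * 18870668547844457769972080826950345531368943638112857227264 = 226448022574133493239664969923404146376427323657354286727168

Result: 226448022574133493239664969923404146376427323657354286727168
Multiplications needed: 9 (9 lines after 12^1)

12^55 = 226448022574133493239664969923404146376427323657354286727168. Using exponentiation by squaring, this requires 9 multiplications. The key idea: if the exponent is even, square the half-power; if odd, multiply by the base once.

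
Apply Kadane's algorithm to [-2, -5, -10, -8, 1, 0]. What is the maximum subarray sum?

Using Kadane's algorithm on [-2, -5, -10, -8, 1, 0]:

Scanning through the array:
Position 1 (value -5): max_ending_here = -5, max_so_far = -2
Position 2 (value -10): max_ending_here = -10, max_so_far = -2
Position 3 (value -8): max_ending_here = -8, max_so_far = -2
Position 4 (value 1): max_ending_here = 1, max_so_far = 1
Position 5 (value 0): max_ending_here = 1, max_so_far = 1

Maximum subarray: [1]
Maximum sum: 1

The maximum subarray is [1] with sum 1. This subarray runs from index 4 to index 4.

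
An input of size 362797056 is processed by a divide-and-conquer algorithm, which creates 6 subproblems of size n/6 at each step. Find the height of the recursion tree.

For divide and conquer with division factor 6:

Problem sizes at each level:
Level 0: 362797056
Level 1: 60466176
Level 2: 10077696
Level 3: 1679616
Level 4: 279936
Level 5: 46656
Level 6: 7776
Level 7: 1296
Level 8: 216
Level 9: 36
Level 10: 6
Level 11: 1

The root is level 0 and the size-1 base case is level 11 (the tree spans levels 0 through 11, i.e. 12 levels counting the root), so the depth is the number of divisions: log_6(362797056) = 11

The recursion tree depth is log_6(362797056) = 11. At each level, the problem size is divided by 6, so it takes 11 divisions to reduce to a base case of size 1. The algorithm makes 6 recursive calls at each level.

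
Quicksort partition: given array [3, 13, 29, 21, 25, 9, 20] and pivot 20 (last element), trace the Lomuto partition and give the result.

Lomuto partition with pivot = 20:

Initial array: [3, 13, 29, 21, 25, 9, 20]

arr[0]=3 <= 20: swap with position 0, array becomes [3, 13, 29, 21, 25, 9, 20]
arr[1]=13 <= 20: swap with position 1, array becomes [3, 13, 29, 21, 25, 9, 20]
arr[2]=29 > 20: no swap
arr[3]=21 > 20: no swap
arr[4]=25 > 20: no swap
arr[5]=9 <= 20: swap with position 2, array becomes [3, 13, 9, 21, 25, 29, 20]

Place pivot at position 3: [3, 13, 9, 20, 25, 29, 21]
Pivot position: 3

After partitioning with pivot 20, the array becomes [3, 13, 9, 20, 25, 29, 21]. The pivot is placed at index 3. All elements to the left of the pivot are <= 20, and all elements to the right are > 20.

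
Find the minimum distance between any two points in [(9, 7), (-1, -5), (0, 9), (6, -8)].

Computing all pairwise distances among 4 points:

d((9, 7), (-1, -5)) = 15.6205
d((9, 7), (0, 9)) = 9.2195
d((9, 7), (6, -8)) = 15.2971
d((-1, -5), (0, 9)) = 14.0357
d((-1, -5), (6, -8)) = 7.6158 <-- minimum
d((0, 9), (6, -8)) = 18.0278

Closest pair: (-1, -5) and (6, -8) with distance 7.6158

The closest pair is (-1, -5) and (6, -8) with Euclidean distance 7.6158. For 4 points, brute-force pairwise comparison is shown above. For large n, the divide-and-conquer algorithm (sort by x, recurse on halves, check the dividing strip) achieves O(n log n).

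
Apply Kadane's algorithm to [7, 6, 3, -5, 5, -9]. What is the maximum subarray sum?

Using Kadane's algorithm on [7, 6, 3, -5, 5, -9]:

Scanning through the array:
Position 1 (value 6): max_ending_here = 13, max_so_far = 13
Position 2 (value 3): max_ending_here = 16, max_so_far = 16
Position 3 (value -5): max_ending_here = 11, max_so_far = 16
Position 4 (value 5): max_ending_here = 16, max_so_far = 16
Position 5 (value -9): max_ending_here = 7, max_so_far = 16

Maximum subarray: [7, 6, 3]
Maximum sum: 16

The maximum subarray is [7, 6, 3] with sum 16. This subarray runs from index 0 to index 2.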